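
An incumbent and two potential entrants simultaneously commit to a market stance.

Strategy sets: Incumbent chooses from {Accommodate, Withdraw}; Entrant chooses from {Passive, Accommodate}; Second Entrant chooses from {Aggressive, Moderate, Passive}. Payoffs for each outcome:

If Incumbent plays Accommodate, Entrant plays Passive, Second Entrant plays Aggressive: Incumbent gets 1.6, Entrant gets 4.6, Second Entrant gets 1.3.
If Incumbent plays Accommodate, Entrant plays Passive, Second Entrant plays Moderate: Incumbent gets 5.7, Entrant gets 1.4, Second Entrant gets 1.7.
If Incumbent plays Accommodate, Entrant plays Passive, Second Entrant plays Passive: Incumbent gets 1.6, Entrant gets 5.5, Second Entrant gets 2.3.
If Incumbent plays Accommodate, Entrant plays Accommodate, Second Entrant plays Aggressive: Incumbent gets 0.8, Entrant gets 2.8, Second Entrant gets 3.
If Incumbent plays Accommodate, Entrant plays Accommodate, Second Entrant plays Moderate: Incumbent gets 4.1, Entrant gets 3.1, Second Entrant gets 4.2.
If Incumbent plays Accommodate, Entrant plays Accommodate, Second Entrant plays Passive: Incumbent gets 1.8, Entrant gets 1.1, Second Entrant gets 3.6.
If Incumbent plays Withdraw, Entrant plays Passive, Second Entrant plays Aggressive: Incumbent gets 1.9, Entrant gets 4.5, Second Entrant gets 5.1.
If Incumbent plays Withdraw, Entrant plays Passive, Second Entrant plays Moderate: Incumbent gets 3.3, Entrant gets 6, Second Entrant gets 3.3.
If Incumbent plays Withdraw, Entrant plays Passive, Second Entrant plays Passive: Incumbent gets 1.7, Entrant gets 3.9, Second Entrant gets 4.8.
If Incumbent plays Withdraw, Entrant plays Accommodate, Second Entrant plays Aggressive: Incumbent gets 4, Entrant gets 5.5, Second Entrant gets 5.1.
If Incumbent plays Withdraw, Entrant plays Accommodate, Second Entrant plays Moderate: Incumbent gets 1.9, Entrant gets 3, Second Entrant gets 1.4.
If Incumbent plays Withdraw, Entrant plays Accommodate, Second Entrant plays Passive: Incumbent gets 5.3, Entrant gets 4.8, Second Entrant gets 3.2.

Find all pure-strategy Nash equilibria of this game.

Incumbent against (Passive, Aggressive): payoffs 1.6, 1.9 → best response Withdraw.
Incumbent against (Passive, Moderate): payoffs 5.7, 3.3 → best response Accommodate.
Incumbent against (Passive, Passive): payoffs 1.6, 1.7 → best response Withdraw.
Incumbent against (Accommodate, Aggressive): payoffs 0.8, 4 → best response Withdraw.
Incumbent against (Accommodate, Moderate): payoffs 4.1, 1.9 → best response Accommodate.
Incumbent against (Accommodate, Passive): payoffs 1.8, 5.3 → best response Withdraw.
Entrant against (Accommodate, Aggressive): payoffs 4.6, 2.8 → best response Passive.
Entrant against (Accommodate, Moderate): payoffs 1.4, 3.1 → best response Accommodate.
Entrant against (Accommodate, Passive): payoffs 5.5, 1.1 → best response Passive.
Entrant against (Withdraw, Aggressive): payoffs 4.5, 5.5 → best response Accommodate.
Entrant against (Withdraw, Moderate): payoffs 6, 3 → best response Passive.
Entrant against (Withdraw, Passive): payoffs 3.9, 4.8 → best response Accommodate.
Second Entrant against (Accommodate, Passive): payoffs 1.3, 1.7, 2.3 → best response Passive.
Second Entrant against (Accommodate, Accommodate): payoffs 3, 4.2, 3.6 → best response Moderate.
Second Entrant against (Withdraw, Passive): payoffs 5.1, 3.3, 4.8 → best response Aggressive.
Second Entrant against (Withdraw, Accommodate): payoffs 5.1, 1.4, 3.2 → best response Aggressive.
Mutual best responses: (Accommodate, Accommodate, Moderate); (Withdraw, Accommodate, Aggressive).

The pure Nash equilibria are (Accommodate, Accommodate, Moderate), (Withdraw, Accommodate, Aggressive).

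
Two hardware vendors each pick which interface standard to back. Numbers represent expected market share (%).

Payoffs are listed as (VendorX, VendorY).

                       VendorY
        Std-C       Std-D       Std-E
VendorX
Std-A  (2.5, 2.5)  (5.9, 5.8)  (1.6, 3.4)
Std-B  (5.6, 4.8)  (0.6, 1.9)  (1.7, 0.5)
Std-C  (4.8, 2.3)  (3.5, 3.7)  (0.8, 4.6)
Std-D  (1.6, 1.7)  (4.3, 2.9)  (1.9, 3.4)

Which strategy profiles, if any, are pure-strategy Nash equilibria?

Pure-strategy Nash equilibria: (Std-A, Std-D); (Std-B, Std-C); (Std-D, Std-E)

(Std-A, Std-C): VendorX can switch to Std-B (2.5 → 5.6). Not NE.
(Std-A, Std-D): VendorX gets 5.9, best alternative 4.3; VendorY gets 5.8, best alternative 3.4. No profitable deviation — NE.
(Std-A, Std-E): VendorX can switch to Std-B (1.6 → 1.7). Not NE.
(Std-B, Std-C): VendorX gets 5.6, best alternative 4.8; VendorY gets 4.8, best alternative 1.9. No profitable deviation — NE.
(Std-B, Std-D): VendorX can switch to Std-A (0.6 → 5.9). Not NE.
(Std-B, Std-E): VendorX can switch to Std-D (1.7 → 1.9). Not NE.
(Std-C, Std-C): VendorX can switch to Std-B (4.8 → 5.6). Not NE.
(Std-C, Std-D): VendorX can switch to Std-A (3.5 → 5.9). Not NE.
(Std-C, Std-E): VendorX can switch to Std-A (0.8 → 1.6). Not NE.
(Std-D, Std-C): VendorX can switch to Std-A (1.6 → 2.5). Not NE.
(Std-D, Std-E): VendorX gets 1.9, best alternative 1.7; VendorY gets 3.4, best alternative 2.9. No profitable deviation — NE.
(The remaining 1 profile has a profitable deviation by the same check.)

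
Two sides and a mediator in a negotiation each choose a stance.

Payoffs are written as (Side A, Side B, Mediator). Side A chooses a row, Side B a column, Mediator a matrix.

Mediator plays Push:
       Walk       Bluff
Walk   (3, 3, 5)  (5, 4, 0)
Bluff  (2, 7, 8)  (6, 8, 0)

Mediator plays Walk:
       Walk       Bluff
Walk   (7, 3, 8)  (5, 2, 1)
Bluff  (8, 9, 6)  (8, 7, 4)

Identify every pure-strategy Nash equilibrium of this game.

For each player, find the best response to each opponent profile; mutual best responses are the pure NE.
Side A against (Walk, Push): payoffs 3, 2 → best response Walk.
Side A against (Walk, Walk): payoffs 7, 8 → best response Bluff.
Side A against (Bluff, Push): payoffs 5, 6 → best response Bluff.
Side A against (Bluff, Walk): payoffs 5, 8 → best response Bluff.
Side B against (Walk, Push): payoffs 3, 4 → best response Bluff.
Side B against (Walk, Walk): payoffs 3, 2 → best response Walk.
Side B against (Bluff, Push): payoffs 7, 8 → best response Bluff.
Side B against (Bluff, Walk): payoffs 9, 7 → best response Walk.
Mediator against (Walk, Walk): payoffs 5, 8 → best response Walk.
Mediator against (Walk, Bluff): payoffs 0, 1 → best response Walk.
Mediator against (Bluff, Walk): payoffs 8, 6 → best response Push.
Mediator against (Bluff, Bluff): payoffs 0, 4 → best response Walk.
No profile is a mutual best response for all players.

This game has no pure Nash equilibrium.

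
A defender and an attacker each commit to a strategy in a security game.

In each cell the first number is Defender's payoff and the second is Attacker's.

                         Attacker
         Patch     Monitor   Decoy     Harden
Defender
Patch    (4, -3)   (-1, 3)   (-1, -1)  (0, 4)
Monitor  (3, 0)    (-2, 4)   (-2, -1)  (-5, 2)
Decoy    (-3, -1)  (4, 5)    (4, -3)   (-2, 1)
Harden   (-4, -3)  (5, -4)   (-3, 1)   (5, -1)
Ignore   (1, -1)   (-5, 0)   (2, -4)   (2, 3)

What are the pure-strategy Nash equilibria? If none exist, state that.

none

For each player, find the best response to each opponent profile; mutual best responses are the pure NE.
Defender against Patch: payoffs 4, 3, -3, -4, 1 → best response Patch.
Defender against Monitor: payoffs -1, -2, 4, 5, -5 → best response Harden.
Defender against Decoy: payoffs -1, -2, 4, -3, 2 → best response Decoy.
Defender against Harden: payoffs 0, -5, -2, 5, 2 → best response Harden.
Attacker against Patch: payoffs -3, 3, -1, 4 → best response Harden.
Attacker against Monitor: payoffs 0, 4, -1, 2 → best response Monitor.
Attacker against Decoy: payoffs -1, 5, -3, 1 → best response Monitor.
Attacker against Harden: payoffs -3, -4, 1, -1 → best response Decoy.
Attacker against Ignore: payoffs -1, 0, -4, 3 → best response Harden.
No profile is a mutual best response for all players.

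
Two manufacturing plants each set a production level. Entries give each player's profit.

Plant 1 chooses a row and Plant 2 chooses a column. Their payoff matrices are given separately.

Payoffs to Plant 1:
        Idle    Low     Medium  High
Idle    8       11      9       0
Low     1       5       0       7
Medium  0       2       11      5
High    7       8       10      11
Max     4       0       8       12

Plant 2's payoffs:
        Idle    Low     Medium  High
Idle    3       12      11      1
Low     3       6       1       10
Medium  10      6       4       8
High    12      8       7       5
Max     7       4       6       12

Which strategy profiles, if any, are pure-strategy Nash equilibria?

Plant 1 against Idle: payoffs 8, 1, 0, 7, 4 → best response Idle.
Plant 1 against Low: payoffs 11, 5, 2, 8, 0 → best response Idle.
Plant 1 against Medium: payoffs 9, 0, 11, 10, 8 → best response Medium.
Plant 1 against High: payoffs 0, 7, 5, 11, 12 → best response Max.
Plant 2 against Idle: payoffs 3, 12, 11, 1 → best response Low.
Plant 2 against Low: payoffs 3, 6, 1, 10 → best response High.
Plant 2 against Medium: payoffs 10, 6, 4, 8 → best response Idle.
Plant 2 against High: payoffs 12, 8, 7, 5 → best response Idle.
Plant 2 against Max: payoffs 7, 4, 6, 12 → best response High.
Mutual best responses: (Idle, Low); (Max, High).

The pure Nash equilibria are (Idle, Low), (Max, High).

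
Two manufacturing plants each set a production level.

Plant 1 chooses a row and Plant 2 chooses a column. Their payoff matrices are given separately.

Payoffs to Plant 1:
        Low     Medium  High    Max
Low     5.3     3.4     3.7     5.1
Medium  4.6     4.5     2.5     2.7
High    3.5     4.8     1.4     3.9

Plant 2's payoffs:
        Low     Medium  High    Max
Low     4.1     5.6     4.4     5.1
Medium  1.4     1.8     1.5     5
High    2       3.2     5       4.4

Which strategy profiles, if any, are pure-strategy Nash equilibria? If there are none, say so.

(Low, Low): Plant 2 can switch to Medium (4.1 → 5.6). Not NE.
(Low, Medium): Plant 1 can switch to Medium (3.4 → 4.5). Not NE.
(Low, High): Plant 2 can switch to Medium (4.4 → 5.6). Not NE.
(Low, Max): Plant 2 can switch to Medium (5.1 → 5.6). Not NE.
(Medium, Low): Plant 1 can switch to Low (4.6 → 5.3). Not NE.
(Medium, Medium): Plant 1 can switch to High (4.5 → 4.8). Not NE.
(The remaining 6 profiles each have a profitable deviation by the same check.)

none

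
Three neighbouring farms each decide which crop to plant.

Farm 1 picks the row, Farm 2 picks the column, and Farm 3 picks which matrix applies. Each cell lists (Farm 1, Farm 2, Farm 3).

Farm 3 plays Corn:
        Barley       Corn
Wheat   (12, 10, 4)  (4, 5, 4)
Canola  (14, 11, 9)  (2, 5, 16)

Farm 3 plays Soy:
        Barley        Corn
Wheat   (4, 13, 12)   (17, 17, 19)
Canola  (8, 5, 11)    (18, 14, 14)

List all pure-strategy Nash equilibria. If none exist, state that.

Farm 1 against (Barley, Corn): payoffs 12, 14 → best response Canola.
Farm 1 against (Barley, Soy): payoffs 4, 8 → best response Canola.
Farm 1 against (Corn, Corn): payoffs 4, 2 → best response Wheat.
Farm 1 against (Corn, Soy): payoffs 17, 18 → best response Canola.
Farm 2 against (Wheat, Corn): payoffs 10, 5 → best response Barley.
Farm 2 against (Wheat, Soy): payoffs 13, 17 → best response Corn.
Farm 2 against (Canola, Corn): payoffs 11, 5 → best response Barley.
Farm 2 against (Canola, Soy): payoffs 5, 14 → best response Corn.
Farm 3 against (Wheat, Barley): payoffs 4, 12 → best response Soy.
Farm 3 against (Wheat, Corn): payoffs 4, 19 → best response Soy.
Farm 3 against (Canola, Barley): payoffs 9, 11 → best response Soy.
Farm 3 against (Canola, Corn): payoffs 16, 14 → best response Corn.
No profile is a mutual best response for all players.

none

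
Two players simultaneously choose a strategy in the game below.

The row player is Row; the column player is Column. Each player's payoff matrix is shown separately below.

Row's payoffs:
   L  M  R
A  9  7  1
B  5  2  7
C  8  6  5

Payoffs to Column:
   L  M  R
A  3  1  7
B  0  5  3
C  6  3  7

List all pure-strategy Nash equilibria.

(A, L): Column can switch to R (3 → 7). Not NE.
(A, M): Column can switch to L (1 → 3). Not NE.
(A, R): Row can switch to B (1 → 7). Not NE.
(B, L): Row can switch to A (5 → 9). Not NE.
(B, M): Row can switch to A (2 → 7). Not NE.
(B, R): Column can switch to M (3 → 5). Not NE.
(C, L): Row can switch to A (8 → 9). Not NE.
(C, M): Row can switch to A (6 → 7). Not NE.
(C, R): Row can switch to B (5 → 7). Not NE.

No pure-strategy Nash equilibrium.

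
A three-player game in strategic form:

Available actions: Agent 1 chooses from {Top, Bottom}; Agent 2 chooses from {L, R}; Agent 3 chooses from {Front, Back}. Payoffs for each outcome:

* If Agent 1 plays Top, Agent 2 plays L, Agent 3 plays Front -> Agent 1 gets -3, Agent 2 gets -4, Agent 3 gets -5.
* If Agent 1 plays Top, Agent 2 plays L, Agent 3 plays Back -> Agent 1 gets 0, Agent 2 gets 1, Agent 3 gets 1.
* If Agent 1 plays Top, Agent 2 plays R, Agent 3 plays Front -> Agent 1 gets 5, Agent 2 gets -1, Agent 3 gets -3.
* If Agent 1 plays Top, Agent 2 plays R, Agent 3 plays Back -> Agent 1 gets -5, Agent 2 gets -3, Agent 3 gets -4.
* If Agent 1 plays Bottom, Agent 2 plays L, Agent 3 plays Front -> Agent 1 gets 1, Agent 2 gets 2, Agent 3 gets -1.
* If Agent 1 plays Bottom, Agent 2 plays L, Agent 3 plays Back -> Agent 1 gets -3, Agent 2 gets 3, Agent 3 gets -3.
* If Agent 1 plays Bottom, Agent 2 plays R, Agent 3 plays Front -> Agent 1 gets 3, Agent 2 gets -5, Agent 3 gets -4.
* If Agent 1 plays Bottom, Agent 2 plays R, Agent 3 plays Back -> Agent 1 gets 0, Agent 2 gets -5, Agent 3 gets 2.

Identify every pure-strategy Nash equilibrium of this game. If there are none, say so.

For each strategy profile, look for a profitable unilateral deviation.
(Top, L, Front): Agent 1 can switch to Bottom (-3 → 1). Not NE.
(Top, L, Back): Agent 1 gets 0, best alternative -3; Agent 2 gets 1, best alternative -3; Agent 3 gets 1, best alternative -5. No profitable deviation — NE.
(Top, R, Front): Agent 1 gets 5, best alternative 3; Agent 2 gets -1, best alternative -4; Agent 3 gets -3, best alternative -4. No profitable deviation — NE.
(Top, R, Back): Agent 1 can switch to Bottom (-5 → 0). Not NE.
(Bottom, L, Front): Agent 1 gets 1, best alternative -3; Agent 2 gets 2, best alternative -5; Agent 3 gets -1, best alternative -3. No profitable deviation — NE.
(Bottom, L, Back): Agent 1 can switch to Top (-3 → 0). Not NE.
(Bottom, R, Front): Agent 1 can switch to Top (3 → 5). Not NE.
(Bottom, R, Back): Agent 2 can switch to L (-5 → 3). Not NE.

The pure Nash equilibria are (Top, L, Back); (Top, R, Front); (Bottom, L, Front).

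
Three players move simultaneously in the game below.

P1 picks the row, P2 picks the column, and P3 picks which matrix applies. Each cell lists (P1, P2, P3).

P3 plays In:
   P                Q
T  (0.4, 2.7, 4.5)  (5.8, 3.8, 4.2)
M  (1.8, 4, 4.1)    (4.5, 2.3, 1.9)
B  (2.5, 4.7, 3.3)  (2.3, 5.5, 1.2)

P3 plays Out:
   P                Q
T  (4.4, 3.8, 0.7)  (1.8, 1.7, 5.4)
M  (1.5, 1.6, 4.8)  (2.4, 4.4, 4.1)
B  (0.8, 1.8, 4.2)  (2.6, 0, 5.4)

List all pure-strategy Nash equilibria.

No pure-strategy Nash equilibrium.

(T, P, In): P1 can switch to M (0.4 → 1.8). Not NE.
(T, P, Out): P3 can switch to In (0.7 → 4.5). Not NE.
(T, Q, In): P3 can switch to Out (4.2 → 5.4). Not NE.
(T, Q, Out): P1 can switch to M (1.8 → 2.4). Not NE.
(M, P, In): P1 can switch to B (1.8 → 2.5). Not NE.
(M, P, Out): P1 can switch to T (1.5 → 4.4). Not NE.
(M, Q, In): P1 can switch to T (4.5 → 5.8). Not NE.
(M, Q, Out): P1 can switch to B (2.4 → 2.6). Not NE.
(The remaining 4 profiles each have a profitable deviation by the same check.)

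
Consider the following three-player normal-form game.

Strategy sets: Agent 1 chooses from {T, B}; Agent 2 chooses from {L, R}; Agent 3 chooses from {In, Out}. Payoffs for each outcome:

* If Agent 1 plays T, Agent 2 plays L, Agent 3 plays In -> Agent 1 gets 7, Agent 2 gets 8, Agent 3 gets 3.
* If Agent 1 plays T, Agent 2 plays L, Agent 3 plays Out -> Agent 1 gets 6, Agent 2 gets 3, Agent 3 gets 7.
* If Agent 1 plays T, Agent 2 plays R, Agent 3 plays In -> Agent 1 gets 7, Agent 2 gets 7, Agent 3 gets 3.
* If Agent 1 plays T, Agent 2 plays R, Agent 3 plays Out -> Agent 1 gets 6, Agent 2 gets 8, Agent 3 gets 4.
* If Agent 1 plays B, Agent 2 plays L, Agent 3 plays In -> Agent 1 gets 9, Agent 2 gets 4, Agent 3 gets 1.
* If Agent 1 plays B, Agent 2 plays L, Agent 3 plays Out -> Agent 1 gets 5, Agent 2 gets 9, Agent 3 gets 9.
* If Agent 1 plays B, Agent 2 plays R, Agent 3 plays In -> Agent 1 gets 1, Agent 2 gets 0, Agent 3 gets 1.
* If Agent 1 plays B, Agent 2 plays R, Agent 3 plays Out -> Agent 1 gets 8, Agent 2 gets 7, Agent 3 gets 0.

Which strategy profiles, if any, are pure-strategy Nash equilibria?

For each strategy profile, look for a profitable unilateral deviation.
(T, L, In): Agent 1 can switch to B (7 → 9). Not NE.
(T, L, Out): Agent 2 can switch to R (3 → 8). Not NE.
(T, R, In): Agent 2 can switch to L (7 → 8). Not NE.
(T, R, Out): Agent 1 can switch to B (6 → 8). Not NE.
(B, L, In): Agent 3 can switch to Out (1 → 9). Not NE.
(B, L, Out): Agent 1 can switch to T (5 → 6). Not NE.
(B, R, In): Agent 1 can switch to T (1 → 7). Not NE.
(B, R, Out): Agent 2 can switch to L (7 → 9). Not NE.

This game has no pure Nash equilibrium.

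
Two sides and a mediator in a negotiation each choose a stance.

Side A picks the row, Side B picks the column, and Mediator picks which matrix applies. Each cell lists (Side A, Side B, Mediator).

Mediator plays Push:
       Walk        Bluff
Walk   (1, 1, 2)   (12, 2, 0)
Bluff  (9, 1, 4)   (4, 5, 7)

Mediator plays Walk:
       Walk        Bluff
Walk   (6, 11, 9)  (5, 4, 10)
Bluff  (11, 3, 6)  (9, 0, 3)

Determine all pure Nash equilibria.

Mark each player's best response to every combination of opponents' strategies; a profile where every player is best-responding is a pure Nash equilibrium.
Side A against (Walk, Push): payoffs 1, 9 → best response Bluff.
Side A against (Walk, Walk): payoffs 6, 11 → best response Bluff.
Side A against (Bluff, Push): payoffs 12, 4 → best response Walk.
Side A against (Bluff, Walk): payoffs 5, 9 → best response Bluff.
Side B against (Walk, Push): payoffs 1, 2 → best response Bluff.
Side B against (Walk, Walk): payoffs 11, 4 → best response Walk.
Side B against (Bluff, Push): payoffs 1, 5 → best response Bluff.
Side B against (Bluff, Walk): payoffs 3, 0 → best response Walk.
Mediator against (Walk, Walk): payoffs 2, 9 → best response Walk.
Mediator against (Walk, Bluff): payoffs 0, 10 → best response Walk.
Mediator against (Bluff, Walk): payoffs 4, 6 → best response Walk.
Mediator against (Bluff, Bluff): payoffs 7, 3 → best response Push.
Mutual best responses: (Bluff, Walk, Walk).

The unique pure-strategy Nash equilibrium is (Bluff, Walk, Walk).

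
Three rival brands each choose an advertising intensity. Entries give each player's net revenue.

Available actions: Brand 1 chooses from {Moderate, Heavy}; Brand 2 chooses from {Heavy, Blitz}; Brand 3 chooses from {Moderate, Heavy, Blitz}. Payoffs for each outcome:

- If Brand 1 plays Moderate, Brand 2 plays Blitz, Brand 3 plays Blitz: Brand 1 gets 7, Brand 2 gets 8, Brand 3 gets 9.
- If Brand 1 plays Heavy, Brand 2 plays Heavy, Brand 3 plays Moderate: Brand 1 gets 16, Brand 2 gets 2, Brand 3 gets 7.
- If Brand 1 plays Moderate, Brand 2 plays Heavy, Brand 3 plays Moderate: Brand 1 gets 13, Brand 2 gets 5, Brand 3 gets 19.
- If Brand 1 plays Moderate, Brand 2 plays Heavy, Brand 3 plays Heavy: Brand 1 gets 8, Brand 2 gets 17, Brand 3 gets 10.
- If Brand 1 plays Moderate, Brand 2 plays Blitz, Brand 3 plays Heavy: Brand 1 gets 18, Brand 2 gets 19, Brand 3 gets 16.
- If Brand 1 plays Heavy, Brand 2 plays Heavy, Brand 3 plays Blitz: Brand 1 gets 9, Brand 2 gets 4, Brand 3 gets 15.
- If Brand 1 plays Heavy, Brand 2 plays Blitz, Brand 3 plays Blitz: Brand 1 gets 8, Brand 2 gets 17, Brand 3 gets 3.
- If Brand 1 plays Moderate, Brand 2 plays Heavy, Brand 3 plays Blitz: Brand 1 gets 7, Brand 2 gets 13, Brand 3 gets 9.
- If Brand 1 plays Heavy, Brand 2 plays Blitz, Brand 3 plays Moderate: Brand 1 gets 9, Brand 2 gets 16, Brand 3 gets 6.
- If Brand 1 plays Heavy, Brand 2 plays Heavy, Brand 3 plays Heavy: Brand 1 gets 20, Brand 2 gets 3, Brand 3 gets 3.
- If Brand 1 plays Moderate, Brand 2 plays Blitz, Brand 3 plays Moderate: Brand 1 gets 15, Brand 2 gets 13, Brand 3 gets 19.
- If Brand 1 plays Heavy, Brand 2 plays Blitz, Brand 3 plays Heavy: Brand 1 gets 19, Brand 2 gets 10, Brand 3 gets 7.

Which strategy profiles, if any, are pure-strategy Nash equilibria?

Brand 1 against (Heavy, Moderate): payoffs 13, 16 → best response Heavy.
Brand 1 against (Heavy, Heavy): payoffs 8, 20 → best response Heavy.
Brand 1 against (Heavy, Blitz): payoffs 7, 9 → best response Heavy.
Brand 1 against (Blitz, Moderate): payoffs 15, 9 → best response Moderate.
Brand 1 against (Blitz, Heavy): payoffs 18, 19 → best response Heavy.
Brand 1 against (Blitz, Blitz): payoffs 7, 8 → best response Heavy.
Brand 2 against (Moderate, Moderate): payoffs 5, 13 → best response Blitz.
Brand 2 against (Moderate, Heavy): payoffs 17, 19 → best response Blitz.
Brand 2 against (Moderate, Blitz): payoffs 13, 8 → best response Heavy.
Brand 2 against (Heavy, Moderate): payoffs 2, 16 → best response Blitz.
Brand 2 against (Heavy, Heavy): payoffs 3, 10 → best response Blitz.
Brand 2 against (Heavy, Blitz): payoffs 4, 17 → best response Blitz.
Brand 3 against (Moderate, Heavy): payoffs 19, 10, 9 → best response Moderate.
Brand 3 against (Moderate, Blitz): payoffs 19, 16, 9 → best response Moderate.
Brand 3 against (Heavy, Heavy): payoffs 7, 3, 15 → best response Blitz.
Brand 3 against (Heavy, Blitz): payoffs 6, 7, 3 → best response Heavy.
Mutual best responses: (Moderate, Blitz, Moderate); (Heavy, Blitz, Heavy).

Pure-strategy Nash equilibria: (Moderate, Blitz, Moderate), (Heavy, Blitz, Heavy)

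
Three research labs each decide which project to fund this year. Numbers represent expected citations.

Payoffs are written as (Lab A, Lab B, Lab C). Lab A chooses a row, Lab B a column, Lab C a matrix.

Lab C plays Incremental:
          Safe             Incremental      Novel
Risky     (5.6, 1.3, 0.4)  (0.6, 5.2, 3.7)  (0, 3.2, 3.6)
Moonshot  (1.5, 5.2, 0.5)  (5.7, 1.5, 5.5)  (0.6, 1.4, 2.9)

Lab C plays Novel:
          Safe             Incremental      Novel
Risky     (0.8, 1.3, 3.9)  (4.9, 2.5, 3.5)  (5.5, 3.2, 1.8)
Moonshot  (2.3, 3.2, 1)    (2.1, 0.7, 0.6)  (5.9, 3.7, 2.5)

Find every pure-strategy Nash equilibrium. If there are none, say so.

No pure-strategy Nash equilibrium.

Lab A against (Safe, Incremental): payoffs 5.6, 1.5 → best response Risky.
Lab A against (Safe, Novel): payoffs 0.8, 2.3 → best response Moonshot.
Lab A against (Incremental, Incremental): payoffs 0.6, 5.7 → best response Moonshot.
Lab A against (Incremental, Novel): payoffs 4.9, 2.1 → best response Risky.
Lab A against (Novel, Incremental): payoffs 0, 0.6 → best response Moonshot.
Lab A against (Novel, Novel): payoffs 5.5, 5.9 → best response Moonshot.
Lab B against (Risky, Incremental): payoffs 1.3, 5.2, 3.2 → best response Incremental.
Lab B against (Risky, Novel): payoffs 1.3, 2.5, 3.2 → best response Novel.
Lab B against (Moonshot, Incremental): payoffs 5.2, 1.5, 1.4 → best response Safe.
Lab B against (Moonshot, Novel): payoffs 3.2, 0.7, 3.7 → best response Novel.
Lab C against (Risky, Safe): payoffs 0.4, 3.9 → best response Novel.
Lab C against (Risky, Incremental): payoffs 3.7, 3.5 → best response Incremental.
Lab C against (Risky, Novel): payoffs 3.6, 1.8 → best response Incremental.
Lab C against (Moonshot, Safe): payoffs 0.5, 1 → best response Novel.
Lab C against (Moonshot, Incremental): payoffs 5.5, 0.6 → best response Incremental.
Lab C against (Moonshot, Novel): payoffs 2.9, 2.5 → best response Incremental.
No profile is a mutual best response for all players.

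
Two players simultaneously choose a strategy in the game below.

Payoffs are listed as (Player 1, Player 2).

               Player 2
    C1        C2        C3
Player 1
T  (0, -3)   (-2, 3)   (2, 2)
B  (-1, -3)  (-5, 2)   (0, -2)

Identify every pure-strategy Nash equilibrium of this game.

Pure NE: (T, C2)

(T, C1): Player 2 can switch to C2 (-3 → 3). Not NE.
(T, C2): Player 1 gets -2, best alternative -5; Player 2 gets 3, best alternative 2. No profitable deviation — NE.
(T, C3): Player 2 can switch to C2 (2 → 3). Not NE.
(B, C1): Player 1 can switch to T (-1 → 0). Not NE.
(B, C2): Player 1 can switch to T (-5 → -2). Not NE.
(B, C3): Player 1 can switch to T (0 → 2). Not NE.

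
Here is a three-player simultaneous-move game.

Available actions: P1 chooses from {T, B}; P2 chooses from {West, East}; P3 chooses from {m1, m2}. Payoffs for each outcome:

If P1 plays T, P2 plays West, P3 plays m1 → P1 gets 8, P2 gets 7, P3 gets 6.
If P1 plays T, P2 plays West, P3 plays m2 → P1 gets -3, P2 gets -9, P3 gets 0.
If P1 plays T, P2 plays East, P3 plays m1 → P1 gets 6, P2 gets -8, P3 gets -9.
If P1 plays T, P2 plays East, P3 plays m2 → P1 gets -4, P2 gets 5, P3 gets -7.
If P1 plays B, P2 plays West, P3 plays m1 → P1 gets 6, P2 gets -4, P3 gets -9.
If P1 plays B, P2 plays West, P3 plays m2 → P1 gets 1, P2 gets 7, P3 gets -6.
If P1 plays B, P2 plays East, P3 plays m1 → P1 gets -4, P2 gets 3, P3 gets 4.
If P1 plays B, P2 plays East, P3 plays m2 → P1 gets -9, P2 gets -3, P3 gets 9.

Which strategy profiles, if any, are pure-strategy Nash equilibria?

(T, West, m1); (T, East, m2); (B, West, m2)

Check each profile: it is a Nash equilibrium iff no player can strictly gain by switching unilaterally.
(T, West, m1): P1 gets 8, best alternative 6; P2 gets 7, best alternative -8; P3 gets 6, best alternative 0. No profitable deviation — NE.
(T, West, m2): P1 can switch to B (-3 → 1). Not NE.
(T, East, m1): P2 can switch to West (-8 → 7). Not NE.
(T, East, m2): P1 gets -4, best alternative -9; P2 gets 5, best alternative -9; P3 gets -7, best alternative -9. No profitable deviation — NE.
(B, West, m1): P1 can switch to T (6 → 8). Not NE.
(B, West, m2): P1 gets 1, best alternative -3; P2 gets 7, best alternative -3; P3 gets -6, best alternative -9. No profitable deviation — NE.
(B, East, m1): P1 can switch to T (-4 → 6). Not NE.
(B, East, m2): P1 can switch to T (-9 → -4). Not NE.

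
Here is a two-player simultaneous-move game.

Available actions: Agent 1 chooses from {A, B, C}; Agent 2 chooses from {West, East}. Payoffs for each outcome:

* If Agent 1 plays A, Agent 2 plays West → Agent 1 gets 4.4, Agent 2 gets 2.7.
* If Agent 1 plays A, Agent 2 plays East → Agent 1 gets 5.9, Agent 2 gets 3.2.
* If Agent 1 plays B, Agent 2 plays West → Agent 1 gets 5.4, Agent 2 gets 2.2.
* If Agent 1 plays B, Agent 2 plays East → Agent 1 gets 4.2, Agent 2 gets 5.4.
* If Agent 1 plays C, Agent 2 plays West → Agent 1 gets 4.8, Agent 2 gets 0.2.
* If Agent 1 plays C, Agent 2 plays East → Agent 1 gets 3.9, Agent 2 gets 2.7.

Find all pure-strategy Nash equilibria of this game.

For each player, find the best response to each opponent profile; mutual best responses are the pure NE.
Agent 1 against West: payoffs 4.4, 5.4, 4.8 → best response B.
Agent 1 against East: payoffs 5.9, 4.2, 3.9 → best response A.
Agent 2 against A: payoffs 2.7, 3.2 → best response East.
Agent 2 against B: payoffs 2.2, 5.4 → best response East.
Agent 2 against C: payoffs 0.2, 2.7 → best response East.
Mutual best responses: (A, East).

Pure NE: (A, East)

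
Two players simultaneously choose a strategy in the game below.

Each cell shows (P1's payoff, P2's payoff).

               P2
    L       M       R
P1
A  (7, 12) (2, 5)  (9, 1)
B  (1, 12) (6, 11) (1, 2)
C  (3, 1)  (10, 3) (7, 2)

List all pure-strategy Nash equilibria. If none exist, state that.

P1 against L: payoffs 7, 1, 3 → best response A.
P1 against M: payoffs 2, 6, 10 → best response C.
P1 against R: payoffs 9, 1, 7 → best response A.
P2 against A: payoffs 12, 5, 1 → best response L.
P2 against B: payoffs 12, 11, 2 → best response L.
P2 against C: payoffs 1, 3, 2 → best response M.
Mutual best responses: (A, L); (C, M).

The pure Nash equilibria are (A, L) and (C, M).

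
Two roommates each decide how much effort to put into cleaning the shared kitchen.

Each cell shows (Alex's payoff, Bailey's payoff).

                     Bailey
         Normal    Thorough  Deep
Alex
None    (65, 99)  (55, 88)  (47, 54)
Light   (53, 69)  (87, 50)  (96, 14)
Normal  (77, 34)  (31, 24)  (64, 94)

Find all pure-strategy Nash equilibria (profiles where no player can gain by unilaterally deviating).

Alex against Normal: payoffs 65, 53, 77 → best response Normal.
Alex against Thorough: payoffs 55, 87, 31 → best response Light.
Alex against Deep: payoffs 47, 96, 64 → best response Light.
Bailey against None: payoffs 99, 88, 54 → best response Normal.
Bailey against Light: payoffs 69, 50, 14 → best response Normal.
Bailey against Normal: payoffs 34, 24, 94 → best response Deep.
No profile is a mutual best response for all players.

This game has no pure Nash equilibrium.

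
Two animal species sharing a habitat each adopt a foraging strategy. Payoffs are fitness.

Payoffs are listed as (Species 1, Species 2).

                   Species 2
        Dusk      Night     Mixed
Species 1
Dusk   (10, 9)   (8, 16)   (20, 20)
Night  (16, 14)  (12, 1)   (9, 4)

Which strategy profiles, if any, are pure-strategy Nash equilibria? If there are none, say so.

For each strategy profile, look for a profitable unilateral deviation.
(Dusk, Dusk): Species 1 can switch to Night (10 → 16). Not NE.
(Dusk, Night): Species 1 can switch to Night (8 → 12). Not NE.
(Dusk, Mixed): Species 1 gets 20, best alternative 9; Species 2 gets 20, best alternative 16. No profitable deviation — NE.
(Night, Dusk): Species 1 gets 16, best alternative 10; Species 2 gets 14, best alternative 4. No profitable deviation — NE.
(Night, Night): Species 2 can switch to Dusk (1 → 14). Not NE.
(Night, Mixed): Species 1 can switch to Dusk (9 → 20). Not NE.

The pure Nash equilibria are (Dusk, Mixed); (Night, Dusk).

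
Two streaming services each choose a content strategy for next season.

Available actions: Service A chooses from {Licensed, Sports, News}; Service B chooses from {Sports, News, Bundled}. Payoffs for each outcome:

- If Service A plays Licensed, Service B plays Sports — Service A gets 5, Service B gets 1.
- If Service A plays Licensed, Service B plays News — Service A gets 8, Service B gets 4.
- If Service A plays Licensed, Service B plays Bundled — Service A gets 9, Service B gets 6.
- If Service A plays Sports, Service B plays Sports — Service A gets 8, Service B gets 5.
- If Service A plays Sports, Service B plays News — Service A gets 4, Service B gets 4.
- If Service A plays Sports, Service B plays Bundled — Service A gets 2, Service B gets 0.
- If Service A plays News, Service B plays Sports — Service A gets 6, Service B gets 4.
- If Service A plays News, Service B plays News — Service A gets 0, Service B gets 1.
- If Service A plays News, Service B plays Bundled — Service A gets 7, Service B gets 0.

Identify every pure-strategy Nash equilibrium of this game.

Pure-strategy Nash equilibria: (Licensed, Bundled), (Sports, Sports)

Service A against Sports: payoffs 5, 8, 6 → best response Sports.
Service A against News: payoffs 8, 4, 0 → best response Licensed.
Service A against Bundled: payoffs 9, 2, 7 → best response Licensed.
Service B against Licensed: payoffs 1, 4, 6 → best response Bundled.
Service B against Sports: payoffs 5, 4, 0 → best response Sports.
Service B against News: payoffs 4, 1, 0 → best response Sports.
Mutual best responses: (Licensed, Bundled); (Sports, Sports).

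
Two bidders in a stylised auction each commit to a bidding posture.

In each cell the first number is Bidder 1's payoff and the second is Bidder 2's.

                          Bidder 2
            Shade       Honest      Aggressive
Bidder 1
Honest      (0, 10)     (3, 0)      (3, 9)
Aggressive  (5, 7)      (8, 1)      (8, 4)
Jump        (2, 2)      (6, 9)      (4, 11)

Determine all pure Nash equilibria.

(Aggressive, Shade)

(Honest, Shade): Bidder 1 can switch to Aggressive (0 → 5). Not NE.
(Honest, Honest): Bidder 1 can switch to Aggressive (3 → 8). Not NE.
(Honest, Aggressive): Bidder 1 can switch to Aggressive (3 → 8). Not NE.
(Aggressive, Shade): Bidder 1 gets 5, best alternative 2; Bidder 2 gets 7, best alternative 4. No profitable deviation — NE.
(Aggressive, Honest): Bidder 2 can switch to Shade (1 → 7). Not NE.
(Aggressive, Aggressive): Bidder 2 can switch to Shade (4 → 7). Not NE.
(Jump, Shade): Bidder 1 can switch to Aggressive (2 → 5). Not NE.
(Jump, Honest): Bidder 1 can switch to Aggressive (6 → 8). Not NE.
(Jump, Aggressive): Bidder 1 can switch to Aggressive (4 → 8). Not NE.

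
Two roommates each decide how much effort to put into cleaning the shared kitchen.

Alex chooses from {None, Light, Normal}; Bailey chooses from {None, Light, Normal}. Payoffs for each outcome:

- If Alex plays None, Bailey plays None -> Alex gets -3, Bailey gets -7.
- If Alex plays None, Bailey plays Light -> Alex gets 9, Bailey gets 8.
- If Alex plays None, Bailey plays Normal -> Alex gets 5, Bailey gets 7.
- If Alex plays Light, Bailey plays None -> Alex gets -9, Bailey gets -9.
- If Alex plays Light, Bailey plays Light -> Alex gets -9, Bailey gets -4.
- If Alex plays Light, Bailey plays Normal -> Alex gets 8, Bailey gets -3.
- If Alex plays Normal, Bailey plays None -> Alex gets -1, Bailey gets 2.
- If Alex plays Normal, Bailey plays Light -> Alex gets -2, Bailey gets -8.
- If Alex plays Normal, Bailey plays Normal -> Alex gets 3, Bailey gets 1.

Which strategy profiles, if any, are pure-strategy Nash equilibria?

(None, Light); (Light, Normal); (Normal, None)

(None, None): Alex can switch to Normal (-3 → -1). Not NE.
(None, Light): Alex gets 9, best alternative -2; Bailey gets 8, best alternative 7. No profitable deviation — NE.
(None, Normal): Alex can switch to Light (5 → 8). Not NE.
(Light, None): Alex can switch to None (-9 → -3). Not NE.
(Light, Light): Alex can switch to None (-9 → 9). Not NE.
(Light, Normal): Alex gets 8, best alternative 5; Bailey gets -3, best alternative -4. No profitable deviation — NE.
(Normal, None): Alex gets -1, best alternative -3; Bailey gets 2, best alternative 1. No profitable deviation — NE.
(Normal, Light): Alex can switch to None (-2 → 9). Not NE.
(Normal, Normal): Alex can switch to None (3 → 5). Not NE.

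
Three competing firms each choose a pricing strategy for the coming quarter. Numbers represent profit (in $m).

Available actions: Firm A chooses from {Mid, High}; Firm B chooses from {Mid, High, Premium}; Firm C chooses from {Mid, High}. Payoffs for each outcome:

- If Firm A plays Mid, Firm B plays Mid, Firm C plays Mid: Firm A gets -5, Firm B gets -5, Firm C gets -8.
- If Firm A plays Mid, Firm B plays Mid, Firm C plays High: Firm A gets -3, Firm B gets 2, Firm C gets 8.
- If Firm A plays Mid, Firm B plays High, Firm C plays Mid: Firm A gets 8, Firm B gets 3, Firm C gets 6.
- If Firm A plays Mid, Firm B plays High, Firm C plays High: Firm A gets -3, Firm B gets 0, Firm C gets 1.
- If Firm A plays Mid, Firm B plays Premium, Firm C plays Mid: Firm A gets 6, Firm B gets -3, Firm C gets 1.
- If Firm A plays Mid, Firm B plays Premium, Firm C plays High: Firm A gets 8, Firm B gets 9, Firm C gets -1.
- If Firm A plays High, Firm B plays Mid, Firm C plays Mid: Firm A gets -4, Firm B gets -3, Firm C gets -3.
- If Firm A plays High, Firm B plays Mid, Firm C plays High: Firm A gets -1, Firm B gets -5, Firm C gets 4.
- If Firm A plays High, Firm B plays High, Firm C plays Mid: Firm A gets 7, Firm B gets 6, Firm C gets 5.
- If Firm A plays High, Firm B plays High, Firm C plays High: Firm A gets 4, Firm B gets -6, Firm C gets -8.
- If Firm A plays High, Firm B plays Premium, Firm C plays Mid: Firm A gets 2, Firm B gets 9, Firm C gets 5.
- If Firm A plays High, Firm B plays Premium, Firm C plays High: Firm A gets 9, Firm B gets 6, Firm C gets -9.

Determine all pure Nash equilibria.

The unique pure-strategy Nash equilibrium is (Mid, High, Mid).

(Mid, Mid, Mid): Firm A can switch to High (-5 → -4). Not NE.
(Mid, Mid, High): Firm A can switch to High (-3 → -1). Not NE.
(Mid, High, Mid): Firm A gets 8, best alternative 7; Firm B gets 3, best alternative -3; Firm C gets 6, best alternative 1. No profitable deviation — NE.
(Mid, High, High): Firm A can switch to High (-3 → 4). Not NE.
(Mid, Premium, Mid): Firm B can switch to High (-3 → 3). Not NE.
(Mid, Premium, High): Firm A can switch to High (8 → 9). Not NE.
(High, Mid, Mid): Firm B can switch to High (-3 → 6). Not NE.
(High, Mid, High): Firm B can switch to Premium (-5 → 6). Not NE.
(High, High, Mid): Firm A can switch to Mid (7 → 8). Not NE.
(High, High, High): Firm B can switch to Mid (-6 → -5). Not NE.
(High, Premium, Mid): Firm A can switch to Mid (2 → 6). Not NE.
(High, Premium, High): Firm C can switch to Mid (-9 → 5). Not NE.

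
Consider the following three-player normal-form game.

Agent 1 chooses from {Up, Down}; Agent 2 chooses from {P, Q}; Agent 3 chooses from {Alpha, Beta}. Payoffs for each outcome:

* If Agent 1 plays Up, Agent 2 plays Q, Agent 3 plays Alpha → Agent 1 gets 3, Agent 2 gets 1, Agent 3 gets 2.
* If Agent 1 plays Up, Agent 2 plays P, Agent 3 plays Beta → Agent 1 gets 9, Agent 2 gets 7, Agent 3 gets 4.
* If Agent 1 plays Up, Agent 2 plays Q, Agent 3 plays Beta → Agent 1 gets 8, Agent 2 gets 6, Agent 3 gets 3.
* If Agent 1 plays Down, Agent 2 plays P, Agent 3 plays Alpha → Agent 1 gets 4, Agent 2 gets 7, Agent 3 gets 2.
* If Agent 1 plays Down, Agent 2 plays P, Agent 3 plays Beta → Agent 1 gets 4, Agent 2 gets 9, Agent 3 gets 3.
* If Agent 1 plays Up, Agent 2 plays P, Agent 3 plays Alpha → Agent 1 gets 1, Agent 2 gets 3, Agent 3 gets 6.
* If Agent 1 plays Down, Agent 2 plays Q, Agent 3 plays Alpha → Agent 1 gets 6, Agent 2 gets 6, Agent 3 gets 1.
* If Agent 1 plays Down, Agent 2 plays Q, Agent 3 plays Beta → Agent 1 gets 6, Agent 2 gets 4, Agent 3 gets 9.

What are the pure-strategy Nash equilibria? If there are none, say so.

Check each profile: it is a Nash equilibrium iff no player can strictly gain by switching unilaterally.
(Up, P, Alpha): Agent 1 can switch to Down (1 → 4). Not NE.
(Up, P, Beta): Agent 3 can switch to Alpha (4 → 6). Not NE.
(Up, Q, Alpha): Agent 1 can switch to Down (3 → 6). Not NE.
(Up, Q, Beta): Agent 2 can switch to P (6 → 7). Not NE.
(Down, P, Alpha): Agent 3 can switch to Beta (2 → 3). Not NE.
(Down, P, Beta): Agent 1 can switch to Up (4 → 9). Not NE.
(Down, Q, Alpha): Agent 2 can switch to P (6 → 7). Not NE.
(Down, Q, Beta): Agent 1 can switch to Up (6 → 8). Not NE.

This game has no pure Nash equilibrium.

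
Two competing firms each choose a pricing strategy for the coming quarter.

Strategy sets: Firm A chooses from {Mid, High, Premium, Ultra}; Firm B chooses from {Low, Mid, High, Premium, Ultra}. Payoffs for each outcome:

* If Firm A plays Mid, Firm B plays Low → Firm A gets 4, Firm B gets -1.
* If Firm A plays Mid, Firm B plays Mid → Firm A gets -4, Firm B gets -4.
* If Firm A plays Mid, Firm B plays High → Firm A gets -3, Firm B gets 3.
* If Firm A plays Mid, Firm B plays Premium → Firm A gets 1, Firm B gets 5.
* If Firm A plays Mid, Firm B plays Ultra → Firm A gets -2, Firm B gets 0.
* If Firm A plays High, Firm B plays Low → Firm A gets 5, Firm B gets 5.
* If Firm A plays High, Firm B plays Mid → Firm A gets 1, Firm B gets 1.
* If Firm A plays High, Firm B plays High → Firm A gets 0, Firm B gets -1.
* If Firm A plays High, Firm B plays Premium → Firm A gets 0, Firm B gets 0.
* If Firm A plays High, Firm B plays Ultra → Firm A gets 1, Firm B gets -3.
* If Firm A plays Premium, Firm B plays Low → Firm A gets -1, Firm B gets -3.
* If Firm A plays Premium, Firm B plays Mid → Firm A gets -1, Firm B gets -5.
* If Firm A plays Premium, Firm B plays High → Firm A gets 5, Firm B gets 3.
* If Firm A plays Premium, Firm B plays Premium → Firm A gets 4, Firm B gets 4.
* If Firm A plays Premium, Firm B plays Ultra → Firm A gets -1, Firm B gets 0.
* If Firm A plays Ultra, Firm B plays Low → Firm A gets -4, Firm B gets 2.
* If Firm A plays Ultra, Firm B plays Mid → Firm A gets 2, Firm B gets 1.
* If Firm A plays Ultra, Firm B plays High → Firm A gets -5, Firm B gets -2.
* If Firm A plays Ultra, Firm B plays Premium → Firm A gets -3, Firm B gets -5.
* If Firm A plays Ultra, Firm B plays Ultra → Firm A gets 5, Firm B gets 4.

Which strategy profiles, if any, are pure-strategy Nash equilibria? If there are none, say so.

Pure-strategy Nash equilibria: (High, Low); (Premium, Premium); (Ultra, Ultra)

For each player, find the best response to each opponent profile; mutual best responses are the pure NE.
Firm A against Low: payoffs 4, 5, -1, -4 → best response High.
Firm A against Mid: payoffs -4, 1, -1, 2 → best response Ultra.
Firm A against High: payoffs -3, 0, 5, -5 → best response Premium.
Firm A against Premium: payoffs 1, 0, 4, -3 → best response Premium.
Firm A against Ultra: payoffs -2, 1, -1, 5 → best response Ultra.
Firm B against Mid: payoffs -1, -4, 3, 5, 0 → best response Premium.
Firm B against High: payoffs 5, 1, -1, 0, -3 → best response Low.
Firm B against Premium: payoffs -3, -5, 3, 4, 0 → best response Premium.
Firm B against Ultra: payoffs 2, 1, -2, -5, 4 → best response Ultra.
Mutual best responses: (High, Low); (Premium, Premium); (Ultra, Ultra).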